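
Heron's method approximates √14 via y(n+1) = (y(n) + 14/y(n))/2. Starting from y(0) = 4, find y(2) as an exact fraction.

y(1) = (4 + 14/4)/2 = 15/4.
y(2) = (15/4 + 14/(15/4))/2 = 449/120.

449/120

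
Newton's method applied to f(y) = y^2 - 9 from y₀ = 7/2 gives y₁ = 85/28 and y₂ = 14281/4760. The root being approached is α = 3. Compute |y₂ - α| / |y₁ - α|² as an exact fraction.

y₁ - α = 85/28 - 3 = 1/28, so |y₁ - α| = 1/28.
y₂ - α = 14281/4760 - 3 = 1/4760, so |y₂ - α| = 1/4760.
|y₁ - α|² = 1/784.
Ratio = (1/4760) / (1/784) = 14/85.

14/85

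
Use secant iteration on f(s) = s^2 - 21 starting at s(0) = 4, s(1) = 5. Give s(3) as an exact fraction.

f(4) = -5, f(5) = 4. s(2) = 5 - 4·(5 - 4)/(4 - (-5)) = 41/9.
f(5) = 4, f(41/9) = -20/81. s(3) = (41/9) - (-20/81)·((41/9) - 5)/((-20/81) - 4) = 197/43.

197/43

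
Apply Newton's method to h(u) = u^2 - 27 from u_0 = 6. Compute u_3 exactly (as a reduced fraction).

56451/10864

h'(u) = 2u.
h(6) = 9, h'(6) = 12, so u_1 = 6 - 9/12 = 21/4.
h(21/4) = 9/16, h'(21/4) = 21/2, so u_2 = (21/4) - (9/16)/(21/2) = 291/56.
h(291/56) = 9/3136, h'(291/56) = 291/28, so u_3 = (291/56) - (9/3136)/(291/28) = 56451/10864.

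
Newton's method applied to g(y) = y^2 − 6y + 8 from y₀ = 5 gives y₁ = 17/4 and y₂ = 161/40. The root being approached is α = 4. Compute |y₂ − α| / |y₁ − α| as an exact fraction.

y₁ − α = 17/4 − 4 = 1/4, so |y₁ − α| = 1/4.
y₂ − α = 161/40 − 4 = 1/40, so |y₂ − α| = 1/40.
Ratio = (1/40) / (1/4) = 1/10.

1/10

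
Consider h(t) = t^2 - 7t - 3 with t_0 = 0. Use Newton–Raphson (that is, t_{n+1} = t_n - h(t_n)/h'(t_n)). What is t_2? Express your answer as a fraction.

-156/385

h'(t) = 2t - 7.
h(0) = -3, h'(0) = -7, so t_1 = 0 - (-3)/(-7) = -3/7.
h(-3/7) = 9/49, h'(-3/7) = -55/7, so t_2 = (-3/7) - (9/49)/(-55/7) = -156/385.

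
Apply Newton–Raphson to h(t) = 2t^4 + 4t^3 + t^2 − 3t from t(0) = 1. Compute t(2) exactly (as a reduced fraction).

h'(t) = 8t^3 + 12t^2 + 2t − 3.
h(1) = 4, h'(1) = 19, so t(1) = 1 − 4/19 = 15/19.
h(15/19) = 130320/130321, h'(15/19) = 68553/6859, so t(2) = (15/19) − (130320/130321)/(68553/6859) = 99775/144723.

99775/144723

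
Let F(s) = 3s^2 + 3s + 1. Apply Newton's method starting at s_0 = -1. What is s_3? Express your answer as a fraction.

-2/3

F'(s) = 6s + 3.
F(-1) = 1, F'(-1) = -3, so s_1 = (-1) - 1/(-3) = -2/3.
F(-2/3) = 1/3, F'(-2/3) = -1, so s_2 = (-2/3) - (1/3)/(-1) = -1/3.
F(-1/3) = 1/3, F'(-1/3) = 1, so s_3 = (-1/3) - (1/3)/1 = -2/3.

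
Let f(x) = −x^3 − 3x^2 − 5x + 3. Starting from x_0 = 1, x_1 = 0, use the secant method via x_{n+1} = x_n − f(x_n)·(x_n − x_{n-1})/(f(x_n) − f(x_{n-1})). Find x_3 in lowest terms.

27/55

f(1) = −6, f(0) = 3. x_2 = 0 − 3·(0 − 1)/(3 − (−6)) = 1/3.
f(0) = 3, f(1/3) = 26/27. x_3 = (1/3) − (26/27)·((1/3) − 0)/((26/27) − 3) = 27/55.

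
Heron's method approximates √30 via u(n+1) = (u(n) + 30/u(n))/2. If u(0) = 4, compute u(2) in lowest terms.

u(1) = (4 + 30/4)/2 = 23/4.
u(2) = (23/4 + 30/(23/4))/2 = 1009/184.

1009/184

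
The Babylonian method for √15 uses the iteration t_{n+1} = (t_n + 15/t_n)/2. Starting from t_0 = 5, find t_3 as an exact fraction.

1921/496

t_1 = (5 + 15/5)/2 = 4.
t_2 = (4 + 15/4)/2 = 31/8.
t_3 = (31/8 + 15/(31/8))/2 = 1921/496.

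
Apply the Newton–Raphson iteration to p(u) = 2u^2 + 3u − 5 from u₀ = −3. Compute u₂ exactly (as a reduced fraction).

p'(u) = 4u + 3.
p(−3) = 4, p'(−3) = −9, so u₁ = (−3) − 4/(−9) = −23/9.
p(−23/9) = 32/81, p'(−23/9) = −65/9, so u₂ = (−23/9) − (32/81)/(−65/9) = −1463/585.

−1463/585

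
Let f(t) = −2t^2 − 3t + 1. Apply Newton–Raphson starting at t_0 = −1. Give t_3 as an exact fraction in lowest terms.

f'(t) = −4t − 3.
f(−1) = 2, f'(−1) = 1, so t_1 = (−1) − 2/1 = −3.
f(−3) = −8, f'(−3) = 9, so t_2 = (−3) − (−8)/9 = −19/9.
f(−19/9) = −128/81, f'(−19/9) = 49/9, so t_3 = (−19/9) − (−128/81)/(49/9) = −803/441.

−803/441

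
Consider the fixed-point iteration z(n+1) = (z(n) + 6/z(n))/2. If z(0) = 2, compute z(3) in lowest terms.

4801/1960

z(1) = (2 + 6/2)/2 = 5/2.
z(2) = (5/2 + 6/(5/2))/2 = 49/20.
z(3) = (49/20 + 6/(49/20))/2 = 4801/1960.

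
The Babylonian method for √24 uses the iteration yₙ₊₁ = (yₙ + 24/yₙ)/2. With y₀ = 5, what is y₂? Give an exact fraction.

4801/980

y₁ = (5 + 24/5)/2 = 49/10.
y₂ = (49/10 + 24/(49/10))/2 = 4801/980.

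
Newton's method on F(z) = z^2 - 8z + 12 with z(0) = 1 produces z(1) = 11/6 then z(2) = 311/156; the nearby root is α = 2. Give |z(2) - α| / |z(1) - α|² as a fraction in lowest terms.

3/13

z(1) - α = 11/6 - 2 = -1/6, so |z(1) - α| = 1/6.
z(2) - α = 311/156 - 2 = -1/156, so |z(2) - α| = 1/156.
|z(1) - α|² = 1/36.
Ratio = (1/156) / (1/36) = 3/13.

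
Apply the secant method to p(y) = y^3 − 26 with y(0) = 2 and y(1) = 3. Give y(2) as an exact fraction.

p(2) = −18, p(3) = 1. y(2) = 3 − 1·(3 − 2)/(1 − (−18)) = 56/19.

56/19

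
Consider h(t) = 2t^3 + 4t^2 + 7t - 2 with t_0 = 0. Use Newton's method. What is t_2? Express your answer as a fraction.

830/3353

h'(t) = 6t^2 + 8t + 7.
h(0) = -2, h'(0) = 7, so t_1 = 0 - (-2)/7 = 2/7.
h(2/7) = 128/343, h'(2/7) = 479/49, so t_2 = (2/7) - (128/343)/(479/49) = 830/3353.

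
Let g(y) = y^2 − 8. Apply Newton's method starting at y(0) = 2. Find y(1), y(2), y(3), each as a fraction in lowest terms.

g'(y) = 2y.
g(2) = −4, g'(2) = 4, so y(1) = 2 − (−4)/4 = 3.
g(3) = 1, g'(3) = 6, so y(2) = 3 − 1/6 = 17/6.
g(17/6) = 1/36, g'(17/6) = 17/3, so y(3) = (17/6) − (1/36)/(17/3) = 577/204.

y(1) = 3, y(2) = 17/6, y(3) = 577/204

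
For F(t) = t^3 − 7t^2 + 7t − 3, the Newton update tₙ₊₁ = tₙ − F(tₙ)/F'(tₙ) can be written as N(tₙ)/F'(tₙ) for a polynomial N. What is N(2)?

−9

F'(t) = 3t^2 − 14t + 7.
N(t) = t·F'(t) − F(t) = t·(3t^2 − 14t + 7) − (t^3 − 7t^2 + 7t − 3) = 2t^3 − 7t^2 + 3.
N(2) = −9.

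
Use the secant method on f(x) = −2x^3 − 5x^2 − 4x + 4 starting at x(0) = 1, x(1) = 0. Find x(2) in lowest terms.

f(1) = −7, f(0) = 4. x(2) = 0 − 4·(0 − 1)/(4 − (−7)) = 4/11.

4/11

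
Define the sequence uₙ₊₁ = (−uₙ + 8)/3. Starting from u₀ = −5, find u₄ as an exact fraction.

155/81

u₁ = (−(−5) + 8)/3 = 13/3.
u₂ = (−(13/3) + 8)/3 = 11/9.
u₃ = (−(11/9) + 8)/3 = 61/27.
u₄ = (−(61/27) + 8)/3 = 155/81.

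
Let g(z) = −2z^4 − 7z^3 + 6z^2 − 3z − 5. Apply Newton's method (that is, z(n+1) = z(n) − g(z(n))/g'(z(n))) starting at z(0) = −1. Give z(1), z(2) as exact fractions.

z(1) = −19/28, z(2) = −3339113/5628056

g'(z) = −8z^3 − 21z^2 + 12z − 3.
g(−1) = 9, g'(−1) = −28, so z(1) = (−1) − 9/(−28) = −19/28.
g(−19/28) = 479925/307328, g'(−19/28) = −100501/5488, so z(2) = (−19/28) − (479925/307328)/(−100501/5488) = −3339113/5628056.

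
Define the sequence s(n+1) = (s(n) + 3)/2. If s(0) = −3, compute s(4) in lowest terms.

21/8

s(1) = ((−3) + 3)/2 = 0.
s(2) = (0 + 3)/2 = 3/2.
s(3) = ((3/2) + 3)/2 = 9/4.
s(4) = ((9/4) + 3)/2 = 21/8.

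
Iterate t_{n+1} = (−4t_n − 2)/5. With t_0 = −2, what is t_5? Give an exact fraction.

1126/3125

t_1 = (−4·(−2) − 2)/5 = 6/5.
t_2 = (−4·(6/5) − 2)/5 = −34/25.
t_3 = (−4·(−34/25) − 2)/5 = 86/125.
t_4 = (−4·(86/125) − 2)/5 = −594/625.
t_5 = (−4·(−594/625) − 2)/5 = 1126/3125.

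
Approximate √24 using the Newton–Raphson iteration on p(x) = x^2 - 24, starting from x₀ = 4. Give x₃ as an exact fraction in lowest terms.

4801/980

p'(x) = 2x.
p(4) = -8, p'(4) = 8, so x₁ = 4 - (-8)/8 = 5.
p(5) = 1, p'(5) = 10, so x₂ = 5 - 1/10 = 49/10.
p(49/10) = 1/100, p'(49/10) = 49/5, so x₃ = (49/10) - (1/100)/(49/5) = 4801/980.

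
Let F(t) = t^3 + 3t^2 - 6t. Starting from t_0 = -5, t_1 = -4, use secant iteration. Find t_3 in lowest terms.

F(-5) = -20, F(-4) = 8. t_2 = (-4) - 8·((-4) - (-5))/(8 - (-20)) = -30/7.
F(-4) = 8, F(-30/7) = 720/343. t_3 = (-30/7) - (720/343)·((-30/7) - (-4))/((720/343) - 8) = -1110/253.

-1110/253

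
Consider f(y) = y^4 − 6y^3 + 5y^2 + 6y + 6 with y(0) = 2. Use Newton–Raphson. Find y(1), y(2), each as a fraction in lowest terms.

f'(y) = 4y^3 − 18y^2 + 10y + 6.
f(2) = 6, f'(2) = −14, so y(1) = 2 − 6/(−14) = 17/7.
f(17/7) = −2628/2401, f'(17/7) = −6374/343, so y(2) = (17/7) − (−2628/2401)/(−6374/343) = 52865/22309.

y(1) = 17/7, y(2) = 52865/22309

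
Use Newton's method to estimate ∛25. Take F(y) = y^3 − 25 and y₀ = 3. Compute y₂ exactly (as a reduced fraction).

F'(y) = 3y^2.
F(3) = 2, F'(3) = 27, so y₁ = 3 − 2/27 = 79/27.
F(79/27) = 964/19683, F'(79/27) = 6241/243, so y₂ = (79/27) − (964/19683)/(6241/243) = 1478153/505521.

1478153/505521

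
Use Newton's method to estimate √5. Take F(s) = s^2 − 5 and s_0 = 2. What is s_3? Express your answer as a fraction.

51841/23184

F'(s) = 2s.
F(2) = −1, F'(2) = 4, so s_1 = 2 − (−1)/4 = 9/4.
F(9/4) = 1/16, F'(9/4) = 9/2, so s_2 = (9/4) − (1/16)/(9/2) = 161/72.
F(161/72) = 1/5184, F'(161/72) = 161/36, so s_3 = (161/72) − (1/5184)/(161/36) = 51841/23184.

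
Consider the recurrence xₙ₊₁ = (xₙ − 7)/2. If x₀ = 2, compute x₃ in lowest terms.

x₁ = (2 − 7)/2 = −5/2.
x₂ = ((−5/2) − 7)/2 = −19/4.
x₃ = ((−19/4) − 7)/2 = −47/8.

−47/8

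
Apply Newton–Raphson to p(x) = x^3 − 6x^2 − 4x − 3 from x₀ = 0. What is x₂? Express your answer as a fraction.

−39/214

p'(x) = 3x^2 − 12x − 4.
p(0) = −3, p'(0) = −4, so x₁ = 0 − (−3)/(−4) = −3/4.
p(−3/4) = −243/64, p'(−3/4) = 107/16, so x₂ = (−3/4) − (−243/64)/(107/16) = −39/214.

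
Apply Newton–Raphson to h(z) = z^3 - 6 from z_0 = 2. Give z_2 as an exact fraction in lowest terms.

h'(z) = 3z^2.
h(2) = 2, h'(2) = 12, so z_1 = 2 - 2/12 = 11/6.
h(11/6) = 35/216, h'(11/6) = 121/12, so z_2 = (11/6) - (35/216)/(121/12) = 1979/1089.

1979/1089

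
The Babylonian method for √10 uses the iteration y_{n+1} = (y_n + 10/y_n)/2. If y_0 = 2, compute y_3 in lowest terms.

15761/4984

y_1 = (2 + 10/2)/2 = 7/2.
y_2 = (7/2 + 10/(7/2))/2 = 89/28.
y_3 = (89/28 + 10/(89/28))/2 = 15761/4984.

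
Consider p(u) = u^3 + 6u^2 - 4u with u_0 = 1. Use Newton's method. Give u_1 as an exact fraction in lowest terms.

8/11

p'(u) = 3u^2 + 12u - 4.
p(1) = 3, p'(1) = 11, so u_1 = 1 - 3/11 = 8/11.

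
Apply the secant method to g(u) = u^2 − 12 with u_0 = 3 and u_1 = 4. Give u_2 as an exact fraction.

g(3) = −3, g(4) = 4. u_2 = 4 − 4·(4 − 3)/(4 − (−3)) = 24/7.

24/7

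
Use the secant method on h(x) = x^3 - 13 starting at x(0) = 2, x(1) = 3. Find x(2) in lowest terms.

43/19

h(2) = -5, h(3) = 14. x(2) = 3 - 14·(3 - 2)/(14 - (-5)) = 43/19.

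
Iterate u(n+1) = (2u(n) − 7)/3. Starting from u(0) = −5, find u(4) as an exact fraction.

u(1) = (2·(−5) − 7)/3 = −17/3.
u(2) = (2·(−17/3) − 7)/3 = −55/9.
u(3) = (2·(−55/9) − 7)/3 = −173/27.
u(4) = (2·(−173/27) − 7)/3 = −535/81.

−535/81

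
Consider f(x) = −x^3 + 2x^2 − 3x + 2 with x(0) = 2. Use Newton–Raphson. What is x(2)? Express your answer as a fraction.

1286/1169

f'(x) = −3x^2 + 4x − 3.
f(2) = −4, f'(2) = −7, so x(1) = 2 − (−4)/(−7) = 10/7.
f(10/7) = −384/343, f'(10/7) = −167/49, so x(2) = (10/7) − (−384/343)/(−167/49) = 1286/1169.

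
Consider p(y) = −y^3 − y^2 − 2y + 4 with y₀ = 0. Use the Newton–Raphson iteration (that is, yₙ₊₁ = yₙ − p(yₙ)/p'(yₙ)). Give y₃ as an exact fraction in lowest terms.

142/135

p'(y) = −3y^2 − 2y − 2.
p(0) = 4, p'(0) = −2, so y₁ = 0 − 4/(−2) = 2.
p(2) = −12, p'(2) = −18, so y₂ = 2 − (−12)/(−18) = 4/3.
p(4/3) = −76/27, p'(4/3) = −10, so y₃ = (4/3) − (−76/27)/(−10) = 142/135.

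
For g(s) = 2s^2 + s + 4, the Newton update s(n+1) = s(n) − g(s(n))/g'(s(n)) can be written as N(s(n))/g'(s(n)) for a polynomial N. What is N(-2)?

4

g'(s) = 4s + 1.
N(s) = s·g'(s) − g(s) = s·(4s + 1) − (2s^2 + s + 4) = 2s^2 − 4.
N(-2) = 4.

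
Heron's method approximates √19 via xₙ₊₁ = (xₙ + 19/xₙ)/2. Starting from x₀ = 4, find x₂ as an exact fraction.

x₁ = (4 + 19/4)/2 = 35/8.
x₂ = (35/8 + 19/(35/8))/2 = 2441/560.

2441/560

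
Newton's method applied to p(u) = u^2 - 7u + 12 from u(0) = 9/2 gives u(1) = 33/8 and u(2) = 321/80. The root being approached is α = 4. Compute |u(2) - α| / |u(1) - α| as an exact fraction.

1/10

u(1) - α = 33/8 - 4 = 1/8, so |u(1) - α| = 1/8.
u(2) - α = 321/80 - 4 = 1/80, so |u(2) - α| = 1/80.
Ratio = (1/80) / (1/8) = 1/10.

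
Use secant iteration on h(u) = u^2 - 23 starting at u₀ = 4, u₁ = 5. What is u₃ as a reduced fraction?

211/44

h(4) = -7, h(5) = 2. u₂ = 5 - 2·(5 - 4)/(2 - (-7)) = 43/9.
h(5) = 2, h(43/9) = -14/81. u₃ = (43/9) - (-14/81)·((43/9) - 5)/((-14/81) - 2) = 211/44.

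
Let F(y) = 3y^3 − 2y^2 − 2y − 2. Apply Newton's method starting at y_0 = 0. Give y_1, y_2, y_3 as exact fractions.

F'(y) = 9y^2 − 4y − 2.
F(0) = −2, F'(0) = −2, so y_1 = 0 − (−2)/(−2) = −1.
F(−1) = −5, F'(−1) = 11, so y_2 = (−1) − (−5)/11 = −6/11.
F(−6/11) = −2650/1331, F'(−6/11) = 346/121, so y_3 = (−6/11) − (−2650/1331)/(346/121) = 287/1903.

y_1 = −1, y_2 = −6/11, y_3 = 287/1903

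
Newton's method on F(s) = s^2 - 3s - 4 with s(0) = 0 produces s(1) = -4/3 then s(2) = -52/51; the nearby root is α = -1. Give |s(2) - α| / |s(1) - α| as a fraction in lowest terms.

s(1) - α = -4/3 - (-1) = -4/3 + 1 = -1/3, so |s(1) - α| = 1/3.
s(2) - α = -52/51 - (-1) = -52/51 + 1 = -1/51, so |s(2) - α| = 1/51.
Ratio = (1/51) / (1/3) = 1/17.

1/17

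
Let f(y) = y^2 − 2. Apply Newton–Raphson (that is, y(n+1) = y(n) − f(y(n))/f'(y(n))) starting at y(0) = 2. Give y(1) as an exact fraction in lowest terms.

f'(y) = 2y.
f(2) = 2, f'(2) = 4, so y(1) = 2 − 2/4 = 3/2.

3/2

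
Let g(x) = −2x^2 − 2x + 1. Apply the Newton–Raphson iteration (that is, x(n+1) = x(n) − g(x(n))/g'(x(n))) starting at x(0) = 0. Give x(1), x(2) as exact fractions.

x(1) = 1/2, x(2) = 3/8

g'(x) = −4x − 2.
g(0) = 1, g'(0) = −2, so x(1) = 0 − 1/(−2) = 1/2.
g(1/2) = −1/2, g'(1/2) = −4, so x(2) = (1/2) − (−1/2)/(−4) = 3/8.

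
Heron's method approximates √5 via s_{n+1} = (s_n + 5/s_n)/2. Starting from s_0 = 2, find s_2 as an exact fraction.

s_1 = (2 + 5/2)/2 = 9/4.
s_2 = (9/4 + 5/(9/4))/2 = 161/72.

161/72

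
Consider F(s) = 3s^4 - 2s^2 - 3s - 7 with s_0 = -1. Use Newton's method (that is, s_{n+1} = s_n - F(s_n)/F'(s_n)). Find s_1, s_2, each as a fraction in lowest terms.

s_1 = -14/11, s_2 = -400799/331595

F'(s) = 12s^3 - 4s - 3.
F(-1) = -3, F'(-1) = -11, so s_1 = (-1) - (-3)/(-11) = -14/11.
F(-14/11) = 21231/14641, F'(-14/11) = -30145/1331, so s_2 = (-14/11) - (21231/14641)/(-30145/1331) = -400799/331595.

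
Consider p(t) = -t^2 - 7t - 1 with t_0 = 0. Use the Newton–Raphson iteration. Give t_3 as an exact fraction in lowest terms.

p'(t) = -2t - 7.
p(0) = -1, p'(0) = -7, so t_1 = 0 - (-1)/(-7) = -1/7.
p(-1/7) = -1/49, p'(-1/7) = -47/7, so t_2 = (-1/7) - (-1/49)/(-47/7) = -48/329.
p(-48/329) = -1/108241, p'(-48/329) = -2207/329, so t_3 = (-48/329) - (-1/108241)/(-2207/329) = -105937/726103.

-105937/726103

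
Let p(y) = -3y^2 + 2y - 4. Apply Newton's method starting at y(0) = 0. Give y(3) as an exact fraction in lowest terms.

p'(y) = -6y + 2.
p(0) = -4, p'(0) = 2, so y(1) = 0 - (-4)/2 = 2.
p(2) = -12, p'(2) = -10, so y(2) = 2 - (-12)/(-10) = 4/5.
p(4/5) = -108/25, p'(4/5) = -14/5, so y(3) = (4/5) - (-108/25)/(-14/5) = -26/35.

-26/35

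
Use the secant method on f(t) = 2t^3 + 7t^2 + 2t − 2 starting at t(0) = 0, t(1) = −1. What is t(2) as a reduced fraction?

−2/3

f(0) = −2, f(−1) = 1. t(2) = (−1) − 1·((−1) − 0)/(1 − (−2)) = −2/3.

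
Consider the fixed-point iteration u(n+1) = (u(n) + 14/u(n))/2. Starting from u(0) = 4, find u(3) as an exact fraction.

403201/107760

u(1) = (4 + 14/4)/2 = 15/4.
u(2) = (15/4 + 14/(15/4))/2 = 449/120.
u(3) = (449/120 + 14/(449/120))/2 = 403201/107760.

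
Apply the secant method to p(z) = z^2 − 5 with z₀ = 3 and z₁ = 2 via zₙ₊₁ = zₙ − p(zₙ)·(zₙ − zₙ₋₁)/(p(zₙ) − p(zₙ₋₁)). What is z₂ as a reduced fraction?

11/5

p(3) = 4, p(2) = −1. z₂ = 2 − (−1)·(2 − 3)/((−1) − 4) = 11/5.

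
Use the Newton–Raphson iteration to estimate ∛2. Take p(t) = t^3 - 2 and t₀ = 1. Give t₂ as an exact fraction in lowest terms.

p'(t) = 3t^2.
p(1) = -1, p'(1) = 3, so t₁ = 1 - (-1)/3 = 4/3.
p(4/3) = 10/27, p'(4/3) = 16/3, so t₂ = (4/3) - (10/27)/(16/3) = 91/72.

91/72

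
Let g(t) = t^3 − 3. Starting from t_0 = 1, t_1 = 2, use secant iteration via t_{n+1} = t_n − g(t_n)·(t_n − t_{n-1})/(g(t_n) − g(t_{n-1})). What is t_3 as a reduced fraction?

g(1) = −2, g(2) = 5. t_2 = 2 − 5·(2 − 1)/(5 − (−2)) = 9/7.
g(2) = 5, g(9/7) = −300/343. t_3 = (9/7) − (−300/343)·((9/7) − 2)/((−300/343) − 5) = 561/403.

561/403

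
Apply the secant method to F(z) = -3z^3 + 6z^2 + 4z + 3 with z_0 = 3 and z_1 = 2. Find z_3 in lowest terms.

21081/7631

F(3) = -12, F(2) = 11. z_2 = 2 - 11·(2 - 3)/(11 - (-12)) = 57/23.
F(2) = 11, F(57/23) = 49896/12167. z_3 = (57/23) - (49896/12167)·((57/23) - 2)/((49896/12167) - 11) = 21081/7631.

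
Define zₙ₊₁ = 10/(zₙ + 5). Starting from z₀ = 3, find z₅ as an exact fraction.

430/281

z₁ = 10/(3 + 5) = 5/4.
z₂ = 10/(5/4 + 5) = 8/5.
z₃ = 10/(8/5 + 5) = 50/33.
z₄ = 10/(50/33 + 5) = 66/43.
z₅ = 10/(66/43 + 5) = 430/281.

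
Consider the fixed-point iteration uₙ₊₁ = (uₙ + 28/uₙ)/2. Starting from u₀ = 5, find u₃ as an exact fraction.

62921681/11891080

u₁ = (5 + 28/5)/2 = 53/10.
u₂ = (53/10 + 28/(53/10))/2 = 5609/1060.
u₃ = (5609/1060 + 28/(5609/1060))/2 = 62921681/11891080.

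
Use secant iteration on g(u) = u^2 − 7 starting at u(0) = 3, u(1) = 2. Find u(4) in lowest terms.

799/302

g(3) = 2, g(2) = −3. u(2) = 2 − (−3)·(2 − 3)/((−3) − 2) = 13/5.
g(2) = −3, g(13/5) = −6/25. u(3) = (13/5) − (−6/25)·((13/5) − 2)/((−6/25) − (−3)) = 61/23.
g(13/5) = −6/25, g(61/23) = 18/529. u(4) = (61/23) − (18/529)·((61/23) − (13/5))/((18/529) − (−6/25)) = 799/302.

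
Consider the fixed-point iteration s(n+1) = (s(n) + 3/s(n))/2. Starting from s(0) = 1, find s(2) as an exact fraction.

7/4

s(1) = (1 + 3/1)/2 = 2.
s(2) = (2 + 3/2)/2 = 7/4.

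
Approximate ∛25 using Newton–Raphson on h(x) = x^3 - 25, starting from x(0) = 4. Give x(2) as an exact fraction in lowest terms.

h'(x) = 3x^2.
h(4) = 39, h'(4) = 48, so x(1) = 4 - 39/48 = 51/16.
h(51/16) = 30251/4096, h'(51/16) = 7803/256, so x(2) = (51/16) - (30251/4096)/(7803/256) = 183851/62424.

183851/62424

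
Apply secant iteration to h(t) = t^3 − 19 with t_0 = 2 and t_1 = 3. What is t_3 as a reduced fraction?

h(2) = −11, h(3) = 8. t_2 = 3 − 8·(3 − 2)/(8 − (−11)) = 49/19.
h(3) = 8, h(49/19) = −12672/6859. t_3 = (49/19) − (−12672/6859)·((49/19) − 3)/((−12672/6859) − 8) = 22441/8443.

22441/8443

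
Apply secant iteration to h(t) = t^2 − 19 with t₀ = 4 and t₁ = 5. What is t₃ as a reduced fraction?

h(4) = −3, h(5) = 6. t₂ = 5 − 6·(5 − 4)/(6 − (−3)) = 13/3.
h(5) = 6, h(13/3) = −2/9. t₃ = (13/3) − (−2/9)·((13/3) − 5)/((−2/9) − 6) = 61/14.

61/14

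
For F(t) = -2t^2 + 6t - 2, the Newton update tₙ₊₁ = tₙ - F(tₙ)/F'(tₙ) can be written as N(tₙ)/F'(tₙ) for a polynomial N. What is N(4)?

F'(t) = -4t + 6.
N(t) = t·F'(t) - F(t) = t·(-4t + 6) - (-2t^2 + 6t - 2) = -2t^2 + 2.
N(4) = -30.

-30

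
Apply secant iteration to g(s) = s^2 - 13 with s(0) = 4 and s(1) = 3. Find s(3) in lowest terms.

83/23

g(4) = 3, g(3) = -4. s(2) = 3 - (-4)·(3 - 4)/((-4) - 3) = 25/7.
g(3) = -4, g(25/7) = -12/49. s(3) = (25/7) - (-12/49)·((25/7) - 3)/((-12/49) - (-4)) = 83/23.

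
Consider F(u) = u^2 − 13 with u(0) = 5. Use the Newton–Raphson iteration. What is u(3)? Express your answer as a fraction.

F'(u) = 2u.
F(5) = 12, F'(5) = 10, so u(1) = 5 − 12/10 = 19/5.
F(19/5) = 36/25, F'(19/5) = 38/5, so u(2) = (19/5) − (36/25)/(38/5) = 343/95.
F(343/95) = 324/9025, F'(343/95) = 686/95, so u(3) = (343/95) − (324/9025)/(686/95) = 117487/32585.

117487/32585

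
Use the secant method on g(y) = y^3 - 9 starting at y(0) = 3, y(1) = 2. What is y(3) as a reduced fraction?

g(3) = 18, g(2) = -1. y(2) = 2 - (-1)·(2 - 3)/((-1) - 18) = 39/19.
g(2) = -1, g(39/19) = -2412/6859. y(3) = (39/19) - (-2412/6859)·((39/19) - 2)/((-2412/6859) - (-1)) = 9255/4447.

9255/4447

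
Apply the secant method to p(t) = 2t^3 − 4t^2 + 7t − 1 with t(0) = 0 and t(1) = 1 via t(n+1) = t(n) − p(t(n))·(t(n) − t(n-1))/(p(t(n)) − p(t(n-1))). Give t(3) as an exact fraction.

17/117

p(0) = −1, p(1) = 4. t(2) = 1 − 4·(1 − 0)/(4 − (−1)) = 1/5.
p(1) = 4, p(1/5) = 32/125. t(3) = (1/5) − (32/125)·((1/5) − 1)/((32/125) − 4) = 17/117.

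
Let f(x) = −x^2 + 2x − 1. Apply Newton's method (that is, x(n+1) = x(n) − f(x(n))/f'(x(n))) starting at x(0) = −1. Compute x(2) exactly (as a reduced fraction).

1/2

f'(x) = −2x + 2.
f(−1) = −4, f'(−1) = 4, so x(1) = (−1) − (−4)/4 = 0.
f(0) = −1, f'(0) = 2, so x(2) = 0 − (−1)/2 = 1/2.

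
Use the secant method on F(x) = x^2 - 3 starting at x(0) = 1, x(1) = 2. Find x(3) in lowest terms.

F(1) = -2, F(2) = 1. x(2) = 2 - 1·(2 - 1)/(1 - (-2)) = 5/3.
F(2) = 1, F(5/3) = -2/9. x(3) = (5/3) - (-2/9)·((5/3) - 2)/((-2/9) - 1) = 19/11.

19/11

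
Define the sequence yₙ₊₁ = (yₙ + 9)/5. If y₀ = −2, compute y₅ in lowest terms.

y₁ = ((−2) + 9)/5 = 7/5.
y₂ = ((7/5) + 9)/5 = 52/25.
y₃ = ((52/25) + 9)/5 = 277/125.
y₄ = ((277/125) + 9)/5 = 1402/625.
y₅ = ((1402/625) + 9)/5 = 7027/3125.

7027/3125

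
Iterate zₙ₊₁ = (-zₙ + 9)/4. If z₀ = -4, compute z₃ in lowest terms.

121/64

z₁ = (-(-4) + 9)/4 = 13/4.
z₂ = (-(13/4) + 9)/4 = 23/16.
z₃ = (-(23/16) + 9)/4 = 121/64.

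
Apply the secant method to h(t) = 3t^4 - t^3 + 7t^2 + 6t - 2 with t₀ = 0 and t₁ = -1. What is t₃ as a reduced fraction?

-904/1279

h(0) = -2, h(-1) = 3. t₂ = (-1) - 3·((-1) - 0)/(3 - (-2)) = -2/5.
h(-1) = 3, h(-2/5) = -1962/625. t₃ = (-2/5) - (-1962/625)·((-2/5) - (-1))/((-1962/625) - 3) = -904/1279.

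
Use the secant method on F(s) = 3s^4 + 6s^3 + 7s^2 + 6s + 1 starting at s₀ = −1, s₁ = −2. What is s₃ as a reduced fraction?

F(−1) = −1, F(−2) = 17. s₂ = (−2) − 17·((−2) − (−1))/(17 − (−1)) = −19/18.
F(−2) = 17, F(−19/18) = −30311/34992. s₃ = (−19/18) − (−30311/34992)·((−19/18) − (−2))/((−30311/34992) − 17) = −40502/36775.

−40502/36775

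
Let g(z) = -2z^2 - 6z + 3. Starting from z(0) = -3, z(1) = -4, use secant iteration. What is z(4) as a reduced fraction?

-244/71

g(-3) = 3, g(-4) = -5. z(2) = (-4) - (-5)·((-4) - (-3))/((-5) - 3) = -27/8.
g(-4) = -5, g(-27/8) = 15/32. z(3) = (-27/8) - (15/32)·((-27/8) - (-4))/((15/32) - (-5)) = -24/7.
g(-27/8) = 15/32, g(-24/7) = 3/49. z(4) = (-24/7) - (3/49)·((-24/7) - (-27/8))/((3/49) - (15/32)) = -244/71.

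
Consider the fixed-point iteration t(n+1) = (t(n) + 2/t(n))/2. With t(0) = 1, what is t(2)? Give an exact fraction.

t(1) = (1 + 2/1)/2 = 3/2.
t(2) = (3/2 + 2/(3/2))/2 = 17/12.

17/12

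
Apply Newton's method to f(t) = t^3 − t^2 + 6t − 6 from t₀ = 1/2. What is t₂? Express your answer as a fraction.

14567/14559

f'(t) = 3t^2 − 2t + 6.
f(1/2) = −25/8, f'(1/2) = 23/4, so t₁ = (1/2) − (−25/8)/(23/4) = 24/23.
f(24/23) = 3750/12167, f'(24/23) = 3798/529, so t₂ = (24/23) − (3750/12167)/(3798/529) = 14567/14559.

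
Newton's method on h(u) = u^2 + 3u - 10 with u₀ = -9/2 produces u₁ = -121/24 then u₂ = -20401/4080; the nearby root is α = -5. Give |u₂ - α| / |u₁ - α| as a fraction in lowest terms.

1/170

u₁ - α = -121/24 - (-5) = -121/24 + 5 = -1/24, so |u₁ - α| = 1/24.
u₂ - α = -20401/4080 - (-5) = -20401/4080 + 5 = -1/4080, so |u₂ - α| = 1/4080.
Ratio = (1/4080) / (1/24) = 1/170.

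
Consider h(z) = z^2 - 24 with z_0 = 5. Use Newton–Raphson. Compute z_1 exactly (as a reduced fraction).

h'(z) = 2z.
h(5) = 1, h'(5) = 10, so z_1 = 5 - 1/10 = 49/10.

49/10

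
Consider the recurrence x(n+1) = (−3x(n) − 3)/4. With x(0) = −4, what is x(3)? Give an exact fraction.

69/64

x(1) = (−3·(−4) − 3)/4 = 9/4.
x(2) = (−3·(9/4) − 3)/4 = −39/16.
x(3) = (−3·(−39/16) − 3)/4 = 69/64.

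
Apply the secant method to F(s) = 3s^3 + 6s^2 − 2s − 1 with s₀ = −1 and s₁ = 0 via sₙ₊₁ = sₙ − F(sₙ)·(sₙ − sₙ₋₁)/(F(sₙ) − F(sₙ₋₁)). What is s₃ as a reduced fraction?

−25/77

F(−1) = 4, F(0) = −1. s₂ = 0 − (−1)·(0 − (−1))/((−1) − 4) = −1/5.
F(0) = −1, F(−1/5) = −48/125. s₃ = (−1/5) − (−48/125)·((−1/5) − 0)/((−48/125) − (−1)) = −25/77.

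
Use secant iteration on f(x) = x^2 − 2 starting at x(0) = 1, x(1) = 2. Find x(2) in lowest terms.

f(1) = −1, f(2) = 2. x(2) = 2 − 2·(2 − 1)/(2 − (−1)) = 4/3.

4/3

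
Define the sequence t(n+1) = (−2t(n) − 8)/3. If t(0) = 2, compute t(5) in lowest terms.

−56/27

t(1) = (−2·2 − 8)/3 = −4.
t(2) = (−2·(−4) − 8)/3 = 0.
t(3) = (−2·0 − 8)/3 = −8/3.
t(4) = (−2·(−8/3) − 8)/3 = −8/9.
t(5) = (−2·(−8/9) − 8)/3 = −56/27.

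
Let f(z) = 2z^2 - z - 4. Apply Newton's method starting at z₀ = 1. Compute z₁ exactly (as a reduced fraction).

2

f'(z) = 4z - 1.
f(1) = -3, f'(1) = 3, so z₁ = 1 - (-3)/3 = 2.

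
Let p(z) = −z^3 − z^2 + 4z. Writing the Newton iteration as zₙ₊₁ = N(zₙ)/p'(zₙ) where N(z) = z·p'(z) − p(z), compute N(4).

−144

p'(z) = −3z^2 − 2z + 4.
N(z) = z·p'(z) − p(z) = z·(−3z^2 − 2z + 4) − (−z^3 − z^2 + 4z) = −2z^3 − z^2.
N(4) = −144.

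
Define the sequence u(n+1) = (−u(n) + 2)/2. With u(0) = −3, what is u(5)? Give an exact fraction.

u(1) = (−(−3) + 2)/2 = 5/2.
u(2) = (−(5/2) + 2)/2 = −1/4.
u(3) = (−(−1/4) + 2)/2 = 9/8.
u(4) = (−(9/8) + 2)/2 = 7/16.
u(5) = (−(7/16) + 2)/2 = 25/32.

25/32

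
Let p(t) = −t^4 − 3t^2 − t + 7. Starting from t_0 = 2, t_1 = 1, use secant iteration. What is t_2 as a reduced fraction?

27/25

p(2) = −23, p(1) = 2. t_2 = 1 − 2·(1 − 2)/(2 − (−23)) = 27/25.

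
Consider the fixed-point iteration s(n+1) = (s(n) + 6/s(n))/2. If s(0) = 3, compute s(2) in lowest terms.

49/20

s(1) = (3 + 6/3)/2 = 5/2.
s(2) = (5/2 + 6/(5/2))/2 = 49/20.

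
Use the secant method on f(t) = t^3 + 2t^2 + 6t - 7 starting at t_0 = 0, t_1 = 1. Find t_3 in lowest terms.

805/967

f(0) = -7, f(1) = 2. t_2 = 1 - 2·(1 - 0)/(2 - (-7)) = 7/9.
f(1) = 2, f(7/9) = -476/729. t_3 = (7/9) - (-476/729)·((7/9) - 1)/((-476/729) - 2) = 805/967.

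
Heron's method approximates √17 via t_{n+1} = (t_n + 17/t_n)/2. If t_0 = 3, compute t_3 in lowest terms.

t_1 = (3 + 17/3)/2 = 13/3.
t_2 = (13/3 + 17/(13/3))/2 = 161/39.
t_3 = (161/39 + 17/(161/39))/2 = 25889/6279.

25889/6279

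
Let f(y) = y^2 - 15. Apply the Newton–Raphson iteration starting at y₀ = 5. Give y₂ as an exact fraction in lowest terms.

31/8

f'(y) = 2y.
f(5) = 10, f'(5) = 10, so y₁ = 5 - 10/10 = 4.
f(4) = 1, f'(4) = 8, so y₂ = 4 - 1/8 = 31/8.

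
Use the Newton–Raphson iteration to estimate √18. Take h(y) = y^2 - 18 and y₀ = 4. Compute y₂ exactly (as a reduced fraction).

577/136

h'(y) = 2y.
h(4) = -2, h'(4) = 8, so y₁ = 4 - (-2)/8 = 17/4.
h(17/4) = 1/16, h'(17/4) = 17/2, so y₂ = (17/4) - (1/16)/(17/2) = 577/136.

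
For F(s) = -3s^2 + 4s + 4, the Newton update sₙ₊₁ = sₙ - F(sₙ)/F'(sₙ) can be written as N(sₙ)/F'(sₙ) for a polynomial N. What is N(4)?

-52

F'(s) = -6s + 4.
N(s) = s·F'(s) - F(s) = s·(-6s + 4) - (-3s^2 + 4s + 4) = -3s^2 - 4.
N(4) = -52.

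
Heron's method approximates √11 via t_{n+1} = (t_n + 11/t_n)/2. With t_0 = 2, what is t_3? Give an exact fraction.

t_1 = (2 + 11/2)/2 = 15/4.
t_2 = (15/4 + 11/(15/4))/2 = 401/120.
t_3 = (401/120 + 11/(401/120))/2 = 319201/96240.

319201/96240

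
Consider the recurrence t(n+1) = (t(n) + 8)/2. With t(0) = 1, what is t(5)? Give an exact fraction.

t(1) = (1 + 8)/2 = 9/2.
t(2) = ((9/2) + 8)/2 = 25/4.
t(3) = ((25/4) + 8)/2 = 57/8.
t(4) = ((57/8) + 8)/2 = 121/16.
t(5) = ((121/16) + 8)/2 = 249/32.

249/32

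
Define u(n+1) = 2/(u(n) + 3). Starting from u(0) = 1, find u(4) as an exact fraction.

u(1) = 2/(1 + 3) = 1/2.
u(2) = 2/(1/2 + 3) = 4/7.
u(3) = 2/(4/7 + 3) = 14/25.
u(4) = 2/(14/25 + 3) = 50/89.

50/89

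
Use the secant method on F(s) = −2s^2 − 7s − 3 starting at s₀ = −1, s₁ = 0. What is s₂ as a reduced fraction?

F(−1) = 2, F(0) = −3. s₂ = 0 − (−3)·(0 − (−1))/((−3) − 2) = −3/5.

−3/5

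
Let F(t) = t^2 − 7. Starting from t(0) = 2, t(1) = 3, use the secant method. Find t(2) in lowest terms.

13/5

F(2) = −3, F(3) = 2. t(2) = 3 − 2·(3 − 2)/(2 − (−3)) = 13/5.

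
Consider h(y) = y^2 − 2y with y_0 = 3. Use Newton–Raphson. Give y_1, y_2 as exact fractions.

y_1 = 9/4, y_2 = 81/40

h'(y) = 2y − 2.
h(3) = 3, h'(3) = 4, so y_1 = 3 − 3/4 = 9/4.
h(9/4) = 9/16, h'(9/4) = 5/2, so y_2 = (9/4) − (9/16)/(5/2) = 81/40.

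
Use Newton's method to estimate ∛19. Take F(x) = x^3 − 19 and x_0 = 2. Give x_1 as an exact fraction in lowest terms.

F'(x) = 3x^2.
F(2) = −11, F'(2) = 12, so x_1 = 2 − (−11)/12 = 35/12.

35/12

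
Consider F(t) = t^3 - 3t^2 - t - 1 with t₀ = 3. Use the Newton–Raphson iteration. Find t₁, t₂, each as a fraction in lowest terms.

F'(t) = 3t^2 - 6t - 1.
F(3) = -4, F'(3) = 8, so t₁ = 3 - (-4)/8 = 7/2.
F(7/2) = 13/8, F'(7/2) = 59/4, so t₂ = (7/2) - (13/8)/(59/4) = 200/59.

t₁ = 7/2, t₂ = 200/59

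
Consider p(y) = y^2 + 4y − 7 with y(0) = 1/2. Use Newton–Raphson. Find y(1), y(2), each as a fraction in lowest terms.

y(1) = 29/20, y(2) = 3641/2760

p'(y) = 2y + 4.
p(1/2) = −19/4, p'(1/2) = 5, so y(1) = (1/2) − (−19/4)/5 = 29/20.
p(29/20) = 361/400, p'(29/20) = 69/10, so y(2) = (29/20) − (361/400)/(69/10) = 3641/2760.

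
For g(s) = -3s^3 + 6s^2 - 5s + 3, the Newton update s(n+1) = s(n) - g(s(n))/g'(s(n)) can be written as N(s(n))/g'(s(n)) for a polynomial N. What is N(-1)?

9

g'(s) = -9s^2 + 12s - 5.
N(s) = s·g'(s) - g(s) = s·(-9s^2 + 12s - 5) - (-3s^3 + 6s^2 - 5s + 3) = -6s^3 + 6s^2 - 3.
N(-1) = 9.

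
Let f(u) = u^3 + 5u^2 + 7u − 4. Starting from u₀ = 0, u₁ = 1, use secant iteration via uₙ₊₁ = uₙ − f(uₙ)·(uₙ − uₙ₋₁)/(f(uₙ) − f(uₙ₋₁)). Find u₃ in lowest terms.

f(0) = −4, f(1) = 9. u₂ = 1 − 9·(1 − 0)/(9 − (−4)) = 4/13.
f(1) = 9, f(4/13) = −2952/2197. u₃ = (4/13) − (−2952/2197)·((4/13) − 1)/((−2952/2197) − 9) = 1004/2525.

1004/2525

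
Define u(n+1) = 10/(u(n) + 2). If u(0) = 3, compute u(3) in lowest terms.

20/9

u(1) = 10/(3 + 2) = 2.
u(2) = 10/(2 + 2) = 5/2.
u(3) = 10/(5/2 + 2) = 20/9.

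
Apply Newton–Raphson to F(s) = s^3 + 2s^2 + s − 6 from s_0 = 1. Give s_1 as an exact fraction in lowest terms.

5/4

F'(s) = 3s^2 + 4s + 1.
F(1) = −2, F'(1) = 8, so s_1 = 1 − (−2)/8 = 5/4.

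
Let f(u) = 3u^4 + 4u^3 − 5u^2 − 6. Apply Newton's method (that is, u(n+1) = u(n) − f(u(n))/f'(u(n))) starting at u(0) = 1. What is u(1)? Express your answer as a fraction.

f'(u) = 12u^3 + 12u^2 − 10u.
f(1) = −4, f'(1) = 14, so u(1) = 1 − (−4)/14 = 9/7.

9/7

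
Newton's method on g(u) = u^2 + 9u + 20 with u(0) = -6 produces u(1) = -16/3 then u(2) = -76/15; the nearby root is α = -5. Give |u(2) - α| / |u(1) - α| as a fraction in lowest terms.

1/5

u(1) - α = -16/3 - (-5) = -16/3 + 5 = -1/3, so |u(1) - α| = 1/3.
u(2) - α = -76/15 - (-5) = -76/15 + 5 = -1/15, so |u(2) - α| = 1/15.
Ratio = (1/15) / (1/3) = 1/5.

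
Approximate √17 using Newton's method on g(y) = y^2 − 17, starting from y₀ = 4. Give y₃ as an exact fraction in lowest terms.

9478657/2298912

g'(y) = 2y.
g(4) = −1, g'(4) = 8, so y₁ = 4 − (−1)/8 = 33/8.
g(33/8) = 1/64, g'(33/8) = 33/4, so y₂ = (33/8) − (1/64)/(33/4) = 2177/528.
g(2177/528) = 1/278784, g'(2177/528) = 2177/264, so y₃ = (2177/528) − (1/278784)/(2177/264) = 9478657/2298912.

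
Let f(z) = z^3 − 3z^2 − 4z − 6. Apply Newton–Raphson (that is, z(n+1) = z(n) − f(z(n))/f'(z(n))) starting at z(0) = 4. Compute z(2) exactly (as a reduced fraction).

54772/12835

f'(z) = 3z^2 − 6z − 4.
f(4) = −6, f'(4) = 20, so z(1) = 4 − (−6)/20 = 43/10.
f(43/10) = 837/1000, f'(43/10) = 2567/100, so z(2) = (43/10) − (837/1000)/(2567/100) = 54772/12835.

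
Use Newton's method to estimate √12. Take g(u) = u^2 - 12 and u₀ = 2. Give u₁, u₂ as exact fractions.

u₁ = 4, u₂ = 7/2

g'(u) = 2u.
g(2) = -8, g'(2) = 4, so u₁ = 2 - (-8)/4 = 4.
g(4) = 4, g'(4) = 8, so u₂ = 4 - 4/8 = 7/2.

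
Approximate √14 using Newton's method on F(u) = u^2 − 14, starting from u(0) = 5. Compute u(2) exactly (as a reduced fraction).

F'(u) = 2u.
F(5) = 11, F'(5) = 10, so u(1) = 5 − 11/10 = 39/10.
F(39/10) = 121/100, F'(39/10) = 39/5, so u(2) = (39/10) − (121/100)/(39/5) = 2921/780.

2921/780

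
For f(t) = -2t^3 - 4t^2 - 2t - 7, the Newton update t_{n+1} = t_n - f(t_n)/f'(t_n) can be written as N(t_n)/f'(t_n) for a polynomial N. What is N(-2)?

23

f'(t) = -6t^2 - 8t - 2.
N(t) = t·f'(t) - f(t) = t·(-6t^2 - 8t - 2) - (-2t^3 - 4t^2 - 2t - 7) = -4t^3 - 4t^2 + 7.
N(-2) = 23.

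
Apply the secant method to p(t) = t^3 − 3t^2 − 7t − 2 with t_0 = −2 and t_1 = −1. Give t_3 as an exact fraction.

p(−2) = −8, p(−1) = 1. t_2 = (−1) − 1·((−1) − (−2))/(1 − (−8)) = −10/9.
p(−1) = 1, p(−10/9) = 512/729. t_3 = (−10/9) − (512/729)·((−10/9) − (−1))/((512/729) − 1) = −298/217.

−298/217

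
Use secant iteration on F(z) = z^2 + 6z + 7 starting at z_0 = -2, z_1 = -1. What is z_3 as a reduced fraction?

F(-2) = -1, F(-1) = 2. z_2 = (-1) - 2·((-1) - (-2))/(2 - (-1)) = -5/3.
F(-1) = 2, F(-5/3) = -2/9. z_3 = (-5/3) - (-2/9)·((-5/3) - (-1))/((-2/9) - 2) = -8/5.

-8/5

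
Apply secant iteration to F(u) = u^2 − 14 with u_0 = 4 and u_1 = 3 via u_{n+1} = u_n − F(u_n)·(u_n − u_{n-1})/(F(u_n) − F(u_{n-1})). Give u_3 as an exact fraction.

F(4) = 2, F(3) = −5. u_2 = 3 − (−5)·(3 − 4)/((−5) − 2) = 26/7.
F(3) = −5, F(26/7) = −10/49. u_3 = (26/7) − (−10/49)·((26/7) − 3)/((−10/49) − (−5)) = 176/47.

176/47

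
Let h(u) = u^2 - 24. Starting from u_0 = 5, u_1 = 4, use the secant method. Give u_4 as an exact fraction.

4316/881

h(5) = 1, h(4) = -8. u_2 = 4 - (-8)·(4 - 5)/((-8) - 1) = 44/9.
h(4) = -8, h(44/9) = -8/81. u_3 = (44/9) - (-8/81)·((44/9) - 4)/((-8/81) - (-8)) = 49/10.
h(44/9) = -8/81, h(49/10) = 1/100. u_4 = (49/10) - (1/100)·((49/10) - (44/9))/((1/100) - (-8/81)) = 4316/881.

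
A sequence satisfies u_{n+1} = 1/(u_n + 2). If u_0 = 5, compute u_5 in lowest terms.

u_1 = 1/(5 + 2) = 1/7.
u_2 = 1/(1/7 + 2) = 7/15.
u_3 = 1/(7/15 + 2) = 15/37.
u_4 = 1/(15/37 + 2) = 37/89.
u_5 = 1/(37/89 + 2) = 89/215.

89/215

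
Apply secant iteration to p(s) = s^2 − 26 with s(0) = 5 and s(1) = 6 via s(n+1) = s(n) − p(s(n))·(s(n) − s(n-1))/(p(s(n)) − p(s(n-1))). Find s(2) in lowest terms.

p(5) = −1, p(6) = 10. s(2) = 6 − 10·(6 − 5)/(10 − (−1)) = 56/11.

56/11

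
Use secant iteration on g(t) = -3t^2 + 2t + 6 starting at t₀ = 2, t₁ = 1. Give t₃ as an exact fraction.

78/43

g(2) = -2, g(1) = 5. t₂ = 1 - 5·(1 - 2)/(5 - (-2)) = 12/7.
g(1) = 5, g(12/7) = 30/49. t₃ = (12/7) - (30/49)·((12/7) - 1)/((30/49) - 5) = 78/43.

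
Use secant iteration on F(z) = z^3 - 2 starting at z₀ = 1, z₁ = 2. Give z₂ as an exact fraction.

F(1) = -1, F(2) = 6. z₂ = 2 - 6·(2 - 1)/(6 - (-1)) = 8/7.

8/7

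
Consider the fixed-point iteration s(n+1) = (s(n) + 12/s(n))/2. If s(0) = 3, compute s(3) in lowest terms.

s(1) = (3 + 12/3)/2 = 7/2.
s(2) = (7/2 + 12/(7/2))/2 = 97/28.
s(3) = (97/28 + 12/(97/28))/2 = 18817/5432.

18817/5432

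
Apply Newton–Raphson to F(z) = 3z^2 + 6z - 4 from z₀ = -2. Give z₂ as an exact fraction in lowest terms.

F'(z) = 6z + 6.
F(-2) = -4, F'(-2) = -6, so z₁ = (-2) - (-4)/(-6) = -8/3.
F(-8/3) = 4/3, F'(-8/3) = -10, so z₂ = (-8/3) - (4/3)/(-10) = -38/15.

-38/15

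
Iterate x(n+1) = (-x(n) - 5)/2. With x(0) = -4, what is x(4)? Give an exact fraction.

x(1) = (-(-4) - 5)/2 = -1/2.
x(2) = (-(-1/2) - 5)/2 = -9/4.
x(3) = (-(-9/4) - 5)/2 = -11/8.
x(4) = (-(-11/8) - 5)/2 = -29/16.

-29/16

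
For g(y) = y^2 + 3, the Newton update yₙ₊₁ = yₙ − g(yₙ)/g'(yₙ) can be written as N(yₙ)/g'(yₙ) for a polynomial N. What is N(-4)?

g'(y) = 2y.
N(y) = y·g'(y) − g(y) = y·(2y) − (y^2 + 3) = y^2 − 3.
N(-4) = 13.

13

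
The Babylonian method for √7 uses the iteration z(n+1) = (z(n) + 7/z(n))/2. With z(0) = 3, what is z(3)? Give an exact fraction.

32257/12192

z(1) = (3 + 7/3)/2 = 8/3.
z(2) = (8/3 + 7/(8/3))/2 = 127/48.
z(3) = (127/48 + 7/(127/48))/2 = 32257/12192.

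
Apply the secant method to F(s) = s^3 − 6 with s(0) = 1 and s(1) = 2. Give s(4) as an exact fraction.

F(1) = −5, F(2) = 2. s(2) = 2 − 2·(2 − 1)/(2 − (−5)) = 12/7.
F(2) = 2, F(12/7) = −330/343. s(3) = (12/7) − (−330/343)·((12/7) − 2)/((−330/343) − 2) = 459/254.
F(12/7) = −330/343, F(459/254) = −1619805/16387064. s(4) = (459/254) − (−1619805/16387064)·((459/254) − (12/7))/((−1619805/16387064) − (−330/343)) = 17817764/9802299.

17817764/9802299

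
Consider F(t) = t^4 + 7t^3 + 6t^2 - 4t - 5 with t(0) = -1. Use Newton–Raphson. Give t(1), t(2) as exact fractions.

t(1) = 0, t(2) = -5/4

F'(t) = 4t^3 + 21t^2 + 12t - 4.
F(-1) = -1, F'(-1) = 1, so t(1) = (-1) - (-1)/1 = 0.
F(0) = -5, F'(0) = -4, so t(2) = 0 - (-5)/(-4) = -5/4.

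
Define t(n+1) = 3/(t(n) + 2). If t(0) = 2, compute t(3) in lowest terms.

t(1) = 3/(2 + 2) = 3/4.
t(2) = 3/(3/4 + 2) = 12/11.
t(3) = 3/(12/11 + 2) = 33/34.

33/34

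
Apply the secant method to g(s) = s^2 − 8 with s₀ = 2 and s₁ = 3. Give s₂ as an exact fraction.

14/5

g(2) = −4, g(3) = 1. s₂ = 3 − 1·(3 − 2)/(1 − (−4)) = 14/5.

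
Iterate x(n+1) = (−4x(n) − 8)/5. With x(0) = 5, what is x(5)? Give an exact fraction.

x(1) = (−4·5 − 8)/5 = −28/5.
x(2) = (−4·(−28/5) − 8)/5 = 72/25.
x(3) = (−4·(72/25) − 8)/5 = −488/125.
x(4) = (−4·(−488/125) − 8)/5 = 952/625.
x(5) = (−4·(952/625) − 8)/5 = −8808/3125.

−8808/3125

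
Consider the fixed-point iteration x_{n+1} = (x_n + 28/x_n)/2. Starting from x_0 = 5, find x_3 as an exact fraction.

x_1 = (5 + 28/5)/2 = 53/10.
x_2 = (53/10 + 28/(53/10))/2 = 5609/1060.
x_3 = (5609/1060 + 28/(5609/1060))/2 = 62921681/11891080.

62921681/11891080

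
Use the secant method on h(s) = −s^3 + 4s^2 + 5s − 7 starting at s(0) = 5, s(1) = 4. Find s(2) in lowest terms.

h(5) = −7, h(4) = 13. s(2) = 4 − 13·(4 − 5)/(13 − (−7)) = 93/20.

93/20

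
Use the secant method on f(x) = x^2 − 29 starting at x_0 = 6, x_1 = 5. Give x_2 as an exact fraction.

59/11

f(6) = 7, f(5) = −4. x_2 = 5 − (−4)·(5 − 6)/((−4) − 7) = 59/11.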